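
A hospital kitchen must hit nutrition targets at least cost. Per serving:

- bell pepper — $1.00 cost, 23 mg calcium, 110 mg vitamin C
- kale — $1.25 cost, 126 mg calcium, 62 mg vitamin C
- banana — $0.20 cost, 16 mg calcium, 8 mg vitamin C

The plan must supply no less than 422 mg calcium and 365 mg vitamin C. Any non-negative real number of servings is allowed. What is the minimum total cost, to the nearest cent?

$5.42

Minimising a linear cost over {calcium ≥ 422, vitamin C ≥ 365, servings ≥ 0} — the optimum is at a vertex, using one or two foods.
bell pepper only: max(422/23, 365/110) = 18.35 servings → $18.35.
kale only: max(422/126, 365/62) = 5.887 servings → $7.36.
banana only: max(422/16, 365/8) = 45.62 servings → $9.12.
bell pepper + kale with both tight: 1.594 servings and 3.058 servings → $5.42.
bell pepper + banana with both tight: 1.563 servings and 24.13 servings → $6.39.
kale + banana: intersection lies outside the first quadrant.
The minimum over all feasible corners is $5.42.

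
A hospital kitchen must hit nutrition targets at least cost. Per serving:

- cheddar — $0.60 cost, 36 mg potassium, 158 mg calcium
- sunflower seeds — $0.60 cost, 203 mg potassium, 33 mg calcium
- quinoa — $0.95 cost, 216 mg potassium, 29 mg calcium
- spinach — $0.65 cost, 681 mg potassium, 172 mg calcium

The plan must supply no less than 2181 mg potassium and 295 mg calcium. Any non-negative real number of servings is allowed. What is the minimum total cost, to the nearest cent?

This is a tiny linear program; its minimum lies at a vertex of the feasible set. List the vertices and price them.
cheddar only: max(2181/36, 295/158) = 60.58 servings → $36.35.
sunflower seeds only: max(2181/203, 295/33) = 10.74 servings → $6.45.
quinoa only: max(2181/216, 295/29) = 10.17 servings → $9.66.
spinach only: max(2181/681, 295/172) = 3.203 servings → $2.08.
cheddar + sunflower seeds with both targets exact would need a negative amount; discard.
cheddar + quinoa with both tight: 0.01424 servings and 10.09 servings → $9.60.
cheddar + spinach: intersection lies outside the first quadrant.
sunflower seeds + quinoa with both tight: 0.3795 servings and 9.741 servings → $9.48.
sunflower seeds + spinach with both targets exact would need a negative amount; discard.
quinoa + spinach with both tight: 10.01 servings and 0.02706 servings → $9.53.
The minimum over all feasible corners is $2.08.

$2.08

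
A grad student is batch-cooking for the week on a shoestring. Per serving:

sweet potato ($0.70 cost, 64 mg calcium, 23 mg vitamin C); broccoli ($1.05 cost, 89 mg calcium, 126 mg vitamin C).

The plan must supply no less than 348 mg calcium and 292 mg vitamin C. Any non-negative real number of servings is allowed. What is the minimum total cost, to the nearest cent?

$3.94

This is a tiny linear program; its minimum lies at a vertex of the feasible set. List the vertices and price them.
sweet potato only: max(348/64, 292/23) = 12.7 servings → $8.89.
broccoli only: max(348/89, 292/126) = 3.91 servings → $4.11.
sweet potato + broccoli with both tight: 2.968 servings and 1.776 servings → $3.94.
Cheapest feasible corner: $3.94.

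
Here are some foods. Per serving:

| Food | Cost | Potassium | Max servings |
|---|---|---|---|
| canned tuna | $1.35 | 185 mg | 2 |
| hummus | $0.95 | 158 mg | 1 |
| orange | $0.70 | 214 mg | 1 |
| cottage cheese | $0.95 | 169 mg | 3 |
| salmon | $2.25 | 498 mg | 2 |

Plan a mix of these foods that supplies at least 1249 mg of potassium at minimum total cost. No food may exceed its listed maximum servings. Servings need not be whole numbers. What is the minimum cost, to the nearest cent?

Cost per mg of potassium: orange $0.0033, salmon $0.0045, cottage cheese $0.0056, hummus $0.0060, canned tuna $0.0073.
Take 1 serving of orange: +214.0 mg potassium for $0.70 (total $0.70, still need 1035.0 mg).
Take 2 servings of salmon: +996.0 mg potassium for $4.50 (total $5.20, still need 39.0 mg).
Take 0.2308 servings of cottage cheese: +39.0 mg potassium for $0.22 (total $5.42, still need 0.0 mg).
Greedy by cheapest-per-mg is optimal for a single linear constraint, so the minimum cost is $5.42.

$5.42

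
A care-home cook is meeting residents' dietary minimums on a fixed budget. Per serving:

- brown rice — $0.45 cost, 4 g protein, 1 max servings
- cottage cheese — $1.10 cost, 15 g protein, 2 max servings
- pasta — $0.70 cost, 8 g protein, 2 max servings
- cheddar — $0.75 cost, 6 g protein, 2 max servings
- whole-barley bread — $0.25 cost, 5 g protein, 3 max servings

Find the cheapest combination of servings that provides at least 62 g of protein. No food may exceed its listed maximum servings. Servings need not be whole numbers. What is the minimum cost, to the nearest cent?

Cost per g of protein: whole-barley bread $0.0500, cottage cheese $0.0733, pasta $0.0875, brown rice $0.1125, cheddar $0.1250.
Take 3 servings of whole-barley bread: +15.0 g protein for $0.75 (total $0.75, still need 47.0 g).
Take 2 servings of cottage cheese: +30.0 g protein for $2.20 (total $2.95, still need 17.0 g).
Take 2 servings of pasta: +16.0 g protein for $1.40 (total $4.35, still need 1.0 g).
Take 0.25 servings of brown rice: +1.0 g protein for $0.11 (total $4.46, still need 0.0 g).
Greedy by cheapest-per-g is optimal for a single linear constraint, so the minimum cost is $4.46.

$4.46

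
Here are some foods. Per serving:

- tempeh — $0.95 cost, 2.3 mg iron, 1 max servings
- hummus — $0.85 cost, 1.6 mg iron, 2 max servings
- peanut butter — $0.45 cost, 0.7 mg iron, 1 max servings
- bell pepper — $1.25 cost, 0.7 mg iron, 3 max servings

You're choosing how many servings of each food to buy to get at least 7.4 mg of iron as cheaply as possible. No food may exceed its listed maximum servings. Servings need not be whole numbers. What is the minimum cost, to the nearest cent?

Cost per mg of iron: tempeh $0.4130, hummus $0.5312, peanut butter $0.6429, bell pepper $1.7857.
Take 1 serving of tempeh: +2.3 mg iron for $0.95 (total $0.95, still need 5.1 mg).
Take 2 servings of hummus: +3.2 mg iron for $1.70 (total $2.65, still need 1.9 mg).
Take 1 serving of peanut butter: +0.7 mg iron for $0.45 (total $3.10, still need 1.2 mg).
Take 1.714 servings of bell pepper: +1.2 mg iron for $2.14 (total $5.24, still need 0.0 mg).
Filling from the cheapest source first is optimal under one linear minimum: $5.24.

$5.24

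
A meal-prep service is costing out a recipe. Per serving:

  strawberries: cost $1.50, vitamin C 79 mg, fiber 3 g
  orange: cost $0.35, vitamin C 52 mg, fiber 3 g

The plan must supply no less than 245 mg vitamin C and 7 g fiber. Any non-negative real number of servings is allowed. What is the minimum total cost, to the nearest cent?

$1.65

The cheapest plan sits at a corner of the feasible region — with two constraints it uses at most two foods.
strawberries only: max(245/79, 7/3) = 3.101 servings → $4.65.
orange only: max(245/52, 7/3) = 4.712 servings → $1.65.
strawberries + orange: the both-tight solution has a negative serving — not a feasible corner.
The minimum over all feasible corners is $1.65.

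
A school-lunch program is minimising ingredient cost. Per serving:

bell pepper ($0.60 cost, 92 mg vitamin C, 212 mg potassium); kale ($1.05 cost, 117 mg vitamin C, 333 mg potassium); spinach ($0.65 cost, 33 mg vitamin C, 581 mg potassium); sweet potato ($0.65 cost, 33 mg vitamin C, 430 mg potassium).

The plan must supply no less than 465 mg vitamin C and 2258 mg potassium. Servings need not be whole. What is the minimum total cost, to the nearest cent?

bell pepper only: max(465/92, 2258/212) = 10.65 servings → $6.39.
kale only: max(465/117, 2258/333) = 6.781 servings → $7.12.
spinach only: max(465/33, 2258/581) = 14.09 servings → $9.16.
sweet potato only: max(465/33, 2258/430) = 14.09 servings → $9.16.
bell pepper + kale: intersection lies outside the first quadrant.
bell pepper + spinach with both tight: 4.212 servings and 2.35 servings → $4.05.
bell pepper + sweet potato with both tight: 3.852 servings and 3.352 servings → $4.49.
kale + spinach with both tight: 3.433 servings and 1.919 servings → $4.85.
kale + sweet potato with both tight: 3.19 servings and 2.781 servings → $5.16.
spinach + sweet potato with both targets exact would need a negative amount; discard.
So the least-cost plan costs $4.05.

$4.05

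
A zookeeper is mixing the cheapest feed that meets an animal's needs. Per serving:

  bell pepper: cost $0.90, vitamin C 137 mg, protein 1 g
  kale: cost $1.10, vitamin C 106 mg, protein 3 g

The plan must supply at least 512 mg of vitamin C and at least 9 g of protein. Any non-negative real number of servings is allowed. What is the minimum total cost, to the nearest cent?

$4.32

Two binding constraints pin down two serving amounts, so the optimal mix uses at most two foods. The candidates are each food alone (scaled to the tighter of vitamin C/protein) and each pair with both constraints tight.
bell pepper only: max(512/137, 9/1) = 9 servings → $8.10.
kale only: max(512/106, 9/3) = 4.83 servings → $5.31.
bell pepper + kale with both tight: 1.908 servings and 2.364 servings → $4.32.
The minimum over all feasible corners is $4.32.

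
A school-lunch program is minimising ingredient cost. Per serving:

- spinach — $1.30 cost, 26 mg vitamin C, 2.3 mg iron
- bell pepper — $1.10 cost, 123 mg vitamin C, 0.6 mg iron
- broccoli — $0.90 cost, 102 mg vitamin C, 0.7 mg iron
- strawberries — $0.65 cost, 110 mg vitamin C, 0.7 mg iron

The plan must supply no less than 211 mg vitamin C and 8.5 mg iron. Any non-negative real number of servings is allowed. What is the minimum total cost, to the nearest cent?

Two binding constraints pin down two serving amounts, so the optimal mix uses at most two foods. The candidates are each food alone (scaled to the tighter of vitamin C/iron) and each pair with both constraints tight.
spinach only: max(211/26, 8.5/2.3) = 8.115 servings → $10.55.
bell pepper only: max(211/123, 8.5/0.6) = 14.17 servings → $15.58.
broccoli only: max(211/102, 8.5/0.7) = 12.14 servings → $10.93.
strawberries only: max(211/110, 8.5/0.7) = 12.14 servings → $7.89.
spinach + bell pepper with both tight: 3.438 servings and 0.9888 servings → $5.56.
spinach + broccoli with both tight: 3.324 servings and 1.221 servings → $5.42.
spinach + strawberries with both tight: 3.353 servings and 1.126 servings → $5.09.
bell pepper + broccoli with both targets exact would need a negative amount; discard.
bell pepper + strawberries: the both-tight solution has a negative serving — not a feasible corner.
broccoli + strawberries: the both-tight solution has a negative serving — not a feasible corner.
So the least-cost plan costs $5.09.

$5.09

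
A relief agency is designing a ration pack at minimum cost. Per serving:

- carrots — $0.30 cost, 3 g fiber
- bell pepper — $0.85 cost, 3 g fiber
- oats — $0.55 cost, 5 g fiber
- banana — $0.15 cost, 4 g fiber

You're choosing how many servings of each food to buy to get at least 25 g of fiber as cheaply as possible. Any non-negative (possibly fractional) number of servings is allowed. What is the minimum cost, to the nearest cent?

$0.94

Cost per g of fiber: banana $0.0375, carrots $0.1000, oats $0.1100, bell pepper $0.2833.
With no serving limits, use only banana: 25 g / 4 g = 6.25 servings × $0.15 = $0.94.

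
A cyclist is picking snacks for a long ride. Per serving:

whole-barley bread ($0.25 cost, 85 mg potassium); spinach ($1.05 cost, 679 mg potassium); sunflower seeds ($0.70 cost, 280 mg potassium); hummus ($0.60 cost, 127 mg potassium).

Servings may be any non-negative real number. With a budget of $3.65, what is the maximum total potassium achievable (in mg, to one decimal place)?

2360.3 mg

Potassium per dollar: spinach 646.7, sunflower seeds 400, whole-barley bread 340, hummus 211.7.
With no serving limits, spend the whole cost allowance on spinach: $3.65 / $1.05 × 679 mg = 2360.3 mg.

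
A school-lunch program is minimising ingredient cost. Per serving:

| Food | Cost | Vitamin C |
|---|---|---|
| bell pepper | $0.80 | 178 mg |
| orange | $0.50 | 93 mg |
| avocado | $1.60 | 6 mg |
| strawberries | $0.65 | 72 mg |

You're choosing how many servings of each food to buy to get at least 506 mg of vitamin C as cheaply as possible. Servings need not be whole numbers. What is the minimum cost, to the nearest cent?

Cost per mg of vitamin C: bell pepper $0.0045, orange $0.0054, strawberries $0.0090, avocado $0.2667.
With no serving limits, use only bell pepper: 506 mg / 178 mg = 2.843 servings × $0.80 = $2.27.

$2.27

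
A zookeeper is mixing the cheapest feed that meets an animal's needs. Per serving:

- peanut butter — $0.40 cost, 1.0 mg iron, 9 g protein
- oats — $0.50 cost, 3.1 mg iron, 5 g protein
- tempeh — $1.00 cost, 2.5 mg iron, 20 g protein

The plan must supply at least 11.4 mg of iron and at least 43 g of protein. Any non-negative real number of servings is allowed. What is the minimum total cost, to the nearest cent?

A basic optimal solution has at most two foods positive. Try each food alone and each pair with both targets met exactly.
peanut butter only: max(11.4/1.0, 43/9) = 11.4 servings → $4.56.
oats only: max(11.4/3.1, 43/5) = 8.6 servings → $4.30.
tempeh only: max(11.4/2.5, 43/20) = 4.56 servings → $4.56.
peanut butter + oats with both tight: 3.332 servings and 2.603 servings → $2.63.
peanut butter + tempeh: the both-tight solution has a negative serving — not a feasible corner.
oats + tempeh with both tight: 2.434 servings and 1.541 servings → $2.76.
The minimum over all feasible corners is $2.63.

$2.63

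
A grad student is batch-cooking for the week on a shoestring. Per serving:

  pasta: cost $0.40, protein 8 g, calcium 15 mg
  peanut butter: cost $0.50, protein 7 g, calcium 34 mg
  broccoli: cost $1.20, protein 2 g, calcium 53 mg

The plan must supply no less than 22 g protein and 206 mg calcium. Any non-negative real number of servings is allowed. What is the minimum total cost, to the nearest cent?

pasta only: max(22/8, 206/15) = 13.73 servings → $5.49.
peanut butter only: max(22/7, 206/34) = 6.059 servings → $3.03.
broccoli only: max(22/2, 206/53) = 11 servings → $13.20.
pasta + peanut butter: the both-tight solution has a negative serving — not a feasible corner.
pasta + broccoli with both tight: 1.914 servings and 3.345 servings → $4.78.
peanut butter + broccoli with both tight: 2.488 servings and 2.29 servings → $3.99.
Cheapest feasible corner: $3.03.

$3.03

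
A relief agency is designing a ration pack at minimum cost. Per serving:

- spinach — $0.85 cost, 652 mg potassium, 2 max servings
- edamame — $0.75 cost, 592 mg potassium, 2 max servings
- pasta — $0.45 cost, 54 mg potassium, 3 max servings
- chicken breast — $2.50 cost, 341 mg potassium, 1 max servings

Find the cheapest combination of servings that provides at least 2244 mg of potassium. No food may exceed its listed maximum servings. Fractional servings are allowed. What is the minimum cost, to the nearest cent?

$2.88

Cost per mg of potassium: edamame $0.0013, spinach $0.0013, chicken breast $0.0073, pasta $0.0083.
Take 2 servings of edamame: +1184.0 mg potassium for $1.50 (total $1.50, still need 1060.0 mg).
Take 1.626 servings of spinach: +1060.0 mg potassium for $1.38 (total $2.88, still need 0.0 mg).
Filling from the cheapest source first is optimal under one linear minimum: $2.88.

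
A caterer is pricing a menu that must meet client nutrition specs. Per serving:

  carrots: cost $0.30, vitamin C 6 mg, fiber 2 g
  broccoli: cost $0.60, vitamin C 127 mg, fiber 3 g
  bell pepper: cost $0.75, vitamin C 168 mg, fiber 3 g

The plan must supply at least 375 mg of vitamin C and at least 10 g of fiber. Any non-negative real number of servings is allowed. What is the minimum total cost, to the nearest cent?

A basic optimal solution has at most two foods positive. Try each food alone and each pair with both targets met exactly.
carrots only: max(375/6, 10/2) = 62.5 servings → $18.75.
broccoli only: max(375/127, 10/3) = 3.333 servings → $2.00.
bell pepper only: max(375/168, 10/3) = 3.333 servings → $2.50.
carrots + broccoli with both tight: 0.6144 servings and 2.924 servings → $1.94.
carrots + bell pepper with both tight: 1.745 servings and 2.17 servings → $2.15.
broccoli + bell pepper with both targets exact would need a negative amount; discard.
Cheapest feasible corner: $1.94.

$1.94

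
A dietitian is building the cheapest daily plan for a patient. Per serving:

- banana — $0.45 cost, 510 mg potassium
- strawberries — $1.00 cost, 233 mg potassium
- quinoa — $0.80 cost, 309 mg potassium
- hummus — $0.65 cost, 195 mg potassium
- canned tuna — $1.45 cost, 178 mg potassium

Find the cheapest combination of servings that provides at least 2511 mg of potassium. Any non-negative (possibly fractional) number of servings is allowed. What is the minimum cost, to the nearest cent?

Cost per mg of potassium: banana $0.0009, quinoa $0.0026, hummus $0.0033, strawberries $0.0043, canned tuna $0.0081.
With no serving limits, use only banana: 2511 mg / 510 mg = 4.924 servings × $0.45 = $2.22.

$2.22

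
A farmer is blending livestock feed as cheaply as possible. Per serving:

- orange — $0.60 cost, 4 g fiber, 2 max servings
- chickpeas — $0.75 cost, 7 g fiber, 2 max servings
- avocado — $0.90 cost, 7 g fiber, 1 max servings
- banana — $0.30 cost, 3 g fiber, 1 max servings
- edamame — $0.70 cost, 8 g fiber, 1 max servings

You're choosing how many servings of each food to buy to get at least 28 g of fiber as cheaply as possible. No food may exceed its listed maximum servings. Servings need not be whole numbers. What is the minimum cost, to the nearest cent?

$2.89

Cost per g of fiber: edamame $0.0875, banana $0.1000, chickpeas $0.1071, avocado $0.1286, orange $0.1500.
Take 1 serving of edamame: +8.0 g fiber for $0.70 (total $0.70, still need 20.0 g).
Take 1 serving of banana: +3.0 g fiber for $0.30 (total $1.00, still need 17.0 g).
Take 2 servings of chickpeas: +14.0 g fiber for $1.50 (total $2.50, still need 3.0 g).
Take 0.4286 servings of avocado: +3.0 g fiber for $0.39 (total $2.89, still need 0.0 g).
Greedy by cheapest-per-g is optimal for a single linear constraint, so the minimum cost is $2.89.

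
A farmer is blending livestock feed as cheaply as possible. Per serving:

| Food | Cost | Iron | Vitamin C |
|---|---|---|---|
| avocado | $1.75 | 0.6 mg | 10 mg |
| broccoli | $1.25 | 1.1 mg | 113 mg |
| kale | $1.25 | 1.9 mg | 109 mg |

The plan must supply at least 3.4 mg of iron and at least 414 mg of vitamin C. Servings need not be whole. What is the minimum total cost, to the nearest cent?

Compare the cost at each extreme point of the feasible region.
avocado only: max(3.4/0.6, 414/10) = 41.4 servings → $72.45.
broccoli only: max(3.4/1.1, 414/113) = 3.664 servings → $4.58.
kale only: max(3.4/1.9, 414/109) = 3.798 servings → $4.75.
avocado + broccoli: the both-tight solution has a negative serving — not a feasible corner.
avocado + kale with both targets exact would need a negative amount; discard.
broccoli + kale: intersection lies outside the first quadrant.
Cheapest feasible corner: $4.58.

$4.58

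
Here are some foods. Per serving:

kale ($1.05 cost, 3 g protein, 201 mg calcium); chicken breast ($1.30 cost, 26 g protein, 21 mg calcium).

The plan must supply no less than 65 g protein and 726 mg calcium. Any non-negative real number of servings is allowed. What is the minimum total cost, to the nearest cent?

$6.30

A basic optimal solution has at most two foods positive. Try each food alone and each pair with both targets met exactly.
kale only: max(65/3, 726/201) = 21.67 servings → $22.75.
chicken breast only: max(65/26, 726/21) = 34.57 servings → $44.94.
kale + chicken breast with both tight: 3.392 servings and 2.109 servings → $6.30.
Cheapest feasible corner: $6.30.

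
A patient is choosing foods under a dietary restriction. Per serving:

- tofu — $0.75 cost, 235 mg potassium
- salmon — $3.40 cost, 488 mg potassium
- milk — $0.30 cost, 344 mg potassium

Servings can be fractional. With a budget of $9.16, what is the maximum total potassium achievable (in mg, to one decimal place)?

10503.5 mg

Potassium per dollar: milk 1147, tofu 313.3, salmon 143.5.
With no serving limits, spend the whole cost allowance on milk: $9.16 / $0.30 × 344 mg = 10503.5 mg.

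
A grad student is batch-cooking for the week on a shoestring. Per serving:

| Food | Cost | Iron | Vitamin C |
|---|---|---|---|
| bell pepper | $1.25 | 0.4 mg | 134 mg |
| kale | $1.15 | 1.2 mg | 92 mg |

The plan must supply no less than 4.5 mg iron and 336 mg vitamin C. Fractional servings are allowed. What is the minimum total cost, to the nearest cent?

An LP optimum is at a vertex; with two nutrient constraints at most two foods are used. Check each candidate.
bell pepper only: max(4.5/0.4, 336/134) = 11.25 servings → $14.06.
kale only: max(4.5/1.2, 336/92) = 3.75 servings → $4.31.
bell pepper + kale with both targets exact would need a negative amount; discard.
The minimum over all feasible corners is $4.31.

$4.31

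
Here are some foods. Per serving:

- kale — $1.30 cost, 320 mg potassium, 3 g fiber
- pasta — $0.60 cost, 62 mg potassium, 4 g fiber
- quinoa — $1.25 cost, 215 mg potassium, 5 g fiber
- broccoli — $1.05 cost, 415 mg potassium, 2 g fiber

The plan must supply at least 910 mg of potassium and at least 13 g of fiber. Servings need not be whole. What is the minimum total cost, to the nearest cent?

kale only: max(910/320, 13/3) = 4.333 servings → $5.63.
pasta only: max(910/62, 13/4) = 14.68 servings → $8.81.
quinoa only: max(910/215, 13/5) = 4.233 servings → $5.29.
broccoli only: max(910/415, 13/2) = 6.5 servings → $6.83.
kale + pasta with both tight: 2.59 servings and 1.307 servings → $4.15.
kale + quinoa with both tight: 1.838 servings and 1.497 servings → $4.26.
kale + broccoli: the both-tight solution has a negative serving — not a feasible corner.
pasta + quinoa: intersection lies outside the first quadrant.
pasta + broccoli with both tight: 2.327 servings and 1.845 servings → $3.33.
quinoa + broccoli with both tight: 2.173 servings and 1.067 servings → $3.84.
So the least-cost plan costs $3.33.

$3.33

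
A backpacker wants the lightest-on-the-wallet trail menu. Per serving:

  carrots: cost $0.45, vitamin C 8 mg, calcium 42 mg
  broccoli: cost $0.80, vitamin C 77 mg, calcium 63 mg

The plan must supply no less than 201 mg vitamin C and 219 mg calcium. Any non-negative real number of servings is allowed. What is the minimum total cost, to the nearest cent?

Minimising a linear cost over {vitamin C ≥ 201, calcium ≥ 219, servings ≥ 0} — the optimum is at a vertex, using one or two foods.
carrots only: max(201/8, 219/42) = 25.12 servings → $11.31.
broccoli only: max(201/77, 219/63) = 3.476 servings → $2.78.
carrots + broccoli with both tight: 1.538 servings and 2.451 servings → $2.65.
Cheapest feasible corner: $2.65.

$2.65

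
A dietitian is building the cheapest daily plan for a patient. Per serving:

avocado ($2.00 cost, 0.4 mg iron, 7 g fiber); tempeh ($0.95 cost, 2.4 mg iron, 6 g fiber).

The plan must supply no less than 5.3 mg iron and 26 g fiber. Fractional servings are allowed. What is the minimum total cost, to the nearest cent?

$4.12

An LP optimum is at a vertex; with two nutrient constraints at most two foods are used. Check each candidate.
avocado only: max(5.3/0.4, 26/7) = 13.25 servings → $26.50.
tempeh only: max(5.3/2.4, 26/6) = 4.333 servings → $4.12.
avocado + tempeh with both tight: 2.125 servings and 1.854 servings → $6.01.
The minimum over all feasible corners is $4.12.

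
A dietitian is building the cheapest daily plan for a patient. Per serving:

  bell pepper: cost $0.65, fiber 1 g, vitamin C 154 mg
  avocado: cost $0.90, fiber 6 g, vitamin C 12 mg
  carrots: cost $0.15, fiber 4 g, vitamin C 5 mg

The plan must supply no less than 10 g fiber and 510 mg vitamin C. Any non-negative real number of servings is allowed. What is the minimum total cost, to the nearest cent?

The cheapest plan sits at a corner of the feasible region — with two constraints it uses at most two foods.
bell pepper only: max(10/1, 510/154) = 10 servings → $6.50.
avocado only: max(10/6, 510/12) = 42.5 servings → $38.25.
carrots only: max(10/4, 510/5) = 102 servings → $15.30.
bell pepper + avocado with both tight: 3.224 servings and 1.129 servings → $3.11.
bell pepper + carrots with both tight: 3.257 servings and 1.686 servings → $2.37.
avocado + carrots: the both-tight solution has a negative serving — not a feasible corner.
The minimum over all feasible corners is $2.37.

$2.37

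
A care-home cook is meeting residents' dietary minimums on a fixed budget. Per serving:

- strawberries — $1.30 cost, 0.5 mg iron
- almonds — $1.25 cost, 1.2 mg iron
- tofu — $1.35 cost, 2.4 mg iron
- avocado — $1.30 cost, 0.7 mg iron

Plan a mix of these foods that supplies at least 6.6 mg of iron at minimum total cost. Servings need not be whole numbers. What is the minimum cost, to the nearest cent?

$3.71

Cost per mg of iron: tofu $0.5625, almonds $1.0417, avocado $1.8571, strawberries $2.6000.
With no serving limits, use only tofu: 6.6 mg / 2.4 mg = 2.75 servings × $1.35 = $3.71.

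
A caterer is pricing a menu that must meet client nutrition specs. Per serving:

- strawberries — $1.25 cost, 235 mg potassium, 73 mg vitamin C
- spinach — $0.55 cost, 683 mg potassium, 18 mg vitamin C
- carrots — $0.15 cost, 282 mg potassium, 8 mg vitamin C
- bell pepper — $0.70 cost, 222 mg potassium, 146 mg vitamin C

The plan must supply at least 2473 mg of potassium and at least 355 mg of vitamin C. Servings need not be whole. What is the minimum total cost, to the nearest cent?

$2.50

Compare the cost at each extreme point of the feasible region.
strawberries only: max(2473/235, 355/73) = 10.52 servings → $13.15.
spinach only: max(2473/683, 355/18) = 19.72 servings → $10.85.
carrots only: max(2473/282, 355/8) = 44.38 servings → $6.66.
bell pepper only: max(2473/222, 355/146) = 11.14 servings → $7.80.
strawberries + spinach with both tight: 4.338 servings and 2.128 servings → $6.59.
strawberries + carrots with both tight: 4.294 servings and 5.191 servings → $6.15.
strawberries + bell pepper: the both-tight solution has a negative serving — not a feasible corner.
spinach + carrots: the both-tight solution has a negative serving — not a feasible corner.
spinach + bell pepper with both tight: 2.949 servings and 2.068 servings → $3.07.
carrots + bell pepper with both tight: 7.164 servings and 2.039 servings → $2.50.
The minimum over all feasible corners is $2.50.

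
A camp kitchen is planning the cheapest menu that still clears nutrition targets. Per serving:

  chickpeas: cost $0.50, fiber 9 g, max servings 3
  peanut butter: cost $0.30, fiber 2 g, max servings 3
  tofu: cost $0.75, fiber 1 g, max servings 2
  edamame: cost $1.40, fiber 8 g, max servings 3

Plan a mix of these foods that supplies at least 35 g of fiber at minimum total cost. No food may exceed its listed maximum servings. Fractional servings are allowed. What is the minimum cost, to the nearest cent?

Cost per g of fiber: chickpeas $0.0556, peanut butter $0.1500, edamame $0.1750, tofu $0.7500.
Take 3 servings of chickpeas: +27.0 g fiber for $1.50 (total $1.50, still need 8.0 g).
Take 3 servings of peanut butter: +6.0 g fiber for $0.90 (total $2.40, still need 2.0 g).
Take 0.25 servings of edamame: +2.0 g fiber for $0.35 (total $2.75, still need 0.0 g).
Greedy by cheapest-per-g is optimal for a single linear constraint, so the minimum cost is $2.75.

$2.75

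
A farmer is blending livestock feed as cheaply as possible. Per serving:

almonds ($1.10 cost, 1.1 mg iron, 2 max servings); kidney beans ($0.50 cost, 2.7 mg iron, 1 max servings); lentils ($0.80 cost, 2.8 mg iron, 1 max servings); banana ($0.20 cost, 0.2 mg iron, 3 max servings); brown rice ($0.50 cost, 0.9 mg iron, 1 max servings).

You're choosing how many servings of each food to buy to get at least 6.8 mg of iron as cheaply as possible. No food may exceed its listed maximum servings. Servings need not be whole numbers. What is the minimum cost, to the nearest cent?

$2.20

Cost per mg of iron: kidney beans $0.1852, lentils $0.2857, brown rice $0.5556, almonds $1.0000, banana $1.0000.
Take 1 serving of kidney beans: +2.7 mg iron for $0.50 (total $0.50, still need 4.1 mg).
Take 1 serving of lentils: +2.8 mg iron for $0.80 (total $1.30, still need 1.3 mg).
Take 1 serving of brown rice: +0.9 mg iron for $0.50 (total $1.80, still need 0.4 mg).
Take 0.3636 servings of almonds: +0.4 mg iron for $0.40 (total $2.20, still need 0.0 mg).
Greedy by cheapest-per-mg is optimal for a single linear constraint, so the minimum cost is $2.20.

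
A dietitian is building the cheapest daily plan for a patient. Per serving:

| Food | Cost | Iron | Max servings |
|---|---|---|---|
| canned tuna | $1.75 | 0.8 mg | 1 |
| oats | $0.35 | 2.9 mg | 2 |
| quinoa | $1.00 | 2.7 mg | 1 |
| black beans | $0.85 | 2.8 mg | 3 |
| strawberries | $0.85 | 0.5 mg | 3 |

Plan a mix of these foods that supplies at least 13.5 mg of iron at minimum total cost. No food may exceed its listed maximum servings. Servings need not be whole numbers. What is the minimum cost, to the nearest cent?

$3.04

Cost per mg of iron: oats $0.1207, black beans $0.3036, quinoa $0.3704, strawberries $1.7000, canned tuna $2.1875.
Take 2 servings of oats: +5.8 mg iron for $0.70 (total $0.70, still need 7.7 mg).
Take 2.75 servings of black beans: +7.7 mg iron for $2.34 (total $3.04, still need 0.0 mg).
Filling from the cheapest source first is optimal under one linear minimum: $3.04.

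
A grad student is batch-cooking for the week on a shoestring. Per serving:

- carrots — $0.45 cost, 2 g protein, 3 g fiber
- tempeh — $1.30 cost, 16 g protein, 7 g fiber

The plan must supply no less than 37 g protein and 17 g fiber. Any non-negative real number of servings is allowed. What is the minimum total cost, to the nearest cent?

carrots only: max(37/2, 17/3) = 18.5 servings → $8.32.
tempeh only: max(37/16, 17/7) = 2.429 servings → $3.16.
carrots + tempeh with both tight: 0.3824 servings and 2.265 servings → $3.12.
Cheapest feasible corner: $3.12.

$3.12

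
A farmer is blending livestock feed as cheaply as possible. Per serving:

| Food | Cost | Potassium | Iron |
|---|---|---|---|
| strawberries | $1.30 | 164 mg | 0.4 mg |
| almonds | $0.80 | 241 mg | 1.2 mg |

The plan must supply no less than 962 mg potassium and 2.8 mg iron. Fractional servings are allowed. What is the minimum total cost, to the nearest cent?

$3.19

At the optimum either one food covers both requirements or two foods hit both targets exactly; no other combination can be cheaper.
strawberries only: max(962/164, 2.8/0.4) = 7 servings → $9.10.
almonds only: max(962/241, 2.8/1.2) = 3.992 servings → $3.19.
strawberries + almonds with both tight: 4.777 servings and 0.741 servings → $6.80.
The minimum over all feasible corners is $3.19.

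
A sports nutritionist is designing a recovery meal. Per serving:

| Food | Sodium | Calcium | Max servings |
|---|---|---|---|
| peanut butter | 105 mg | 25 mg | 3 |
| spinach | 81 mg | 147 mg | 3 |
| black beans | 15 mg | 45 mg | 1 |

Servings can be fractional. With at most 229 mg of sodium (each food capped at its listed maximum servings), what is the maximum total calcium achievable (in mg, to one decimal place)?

Calcium per mg sodium: black beans 3, spinach 1.815, peanut butter 0.2381.
Take 1 serving of black beans: uses 15 mg sodium, +45.0 mg calcium (running total 45.0 mg).
Take 2.642 servings of spinach: uses 214 mg sodium, +388.4 mg calcium (running total 433.4 mg).
Filling greedily by calcium-per-mg sodium is optimal for one linear limit, giving 433.4 mg.

433.4 mg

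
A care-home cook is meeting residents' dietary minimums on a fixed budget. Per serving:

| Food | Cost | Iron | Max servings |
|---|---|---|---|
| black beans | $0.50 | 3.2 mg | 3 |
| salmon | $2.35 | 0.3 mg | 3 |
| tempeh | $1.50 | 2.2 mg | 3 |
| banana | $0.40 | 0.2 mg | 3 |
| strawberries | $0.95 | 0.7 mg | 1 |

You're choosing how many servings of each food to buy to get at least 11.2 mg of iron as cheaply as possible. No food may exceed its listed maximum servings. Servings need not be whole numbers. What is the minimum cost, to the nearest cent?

Cost per mg of iron: black beans $0.1562, tempeh $0.6818, strawberries $1.3571, banana $2.0000, salmon $7.8333.
Take 3 servings of black beans: +9.6 mg iron for $1.50 (total $1.50, still need 1.6 mg).
Take 0.7273 servings of tempeh: +1.6 mg iron for $1.09 (total $2.59, still need 0.0 mg).
Filling from the cheapest source first is optimal under one linear minimum: $2.59.

$2.59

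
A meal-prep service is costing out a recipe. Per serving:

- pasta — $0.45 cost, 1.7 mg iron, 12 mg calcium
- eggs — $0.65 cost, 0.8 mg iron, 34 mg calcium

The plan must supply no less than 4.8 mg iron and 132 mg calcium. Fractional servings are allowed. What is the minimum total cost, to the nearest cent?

Two binding constraints pin down two serving amounts, so the optimal mix uses at most two foods. The candidates are each food alone (scaled to the tighter of iron/calcium) and each pair with both constraints tight.
pasta only: max(4.8/1.7, 132/12) = 11 servings → $4.95.
eggs only: max(4.8/0.8, 132/34) = 6 servings → $3.90.
pasta + eggs with both tight: 1.195 servings and 3.461 servings → $2.79.
So the least-cost plan costs $2.79.

$2.79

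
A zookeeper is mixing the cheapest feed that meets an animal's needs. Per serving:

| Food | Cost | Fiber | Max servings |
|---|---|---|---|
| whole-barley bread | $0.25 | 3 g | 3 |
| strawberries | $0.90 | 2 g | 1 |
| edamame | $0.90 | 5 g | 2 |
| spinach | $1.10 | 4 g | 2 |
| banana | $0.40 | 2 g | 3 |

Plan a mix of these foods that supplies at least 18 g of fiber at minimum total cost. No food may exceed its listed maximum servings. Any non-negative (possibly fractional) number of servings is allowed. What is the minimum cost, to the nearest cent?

$2.37

Cost per g of fiber: whole-barley bread $0.0833, edamame $0.1800, banana $0.2000, spinach $0.2750, strawberries $0.4500.
Take 3 servings of whole-barley bread: +9.0 g fiber for $0.75 (total $0.75, still need 9.0 g).
Take 1.8 servings of edamame: +9.0 g fiber for $1.62 (total $2.37, still need 0.0 g).
Greedy by cheapest-per-g is optimal for a single linear constraint, so the minimum cost is $2.37.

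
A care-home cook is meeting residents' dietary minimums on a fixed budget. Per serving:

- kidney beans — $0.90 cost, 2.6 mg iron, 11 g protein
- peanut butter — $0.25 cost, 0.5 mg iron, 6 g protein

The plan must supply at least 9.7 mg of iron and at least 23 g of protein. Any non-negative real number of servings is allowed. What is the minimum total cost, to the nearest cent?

With two linear requirements the optimum uses one or two foods; enumerate the corners.
kidney beans only: max(9.7/2.6, 23/11) = 3.731 servings → $3.36.
peanut butter only: max(9.7/0.5, 23/6) = 19.4 servings → $4.85.
kidney beans + peanut butter: intersection lies outside the first quadrant.
Cheapest feasible corner: $3.36.

$3.36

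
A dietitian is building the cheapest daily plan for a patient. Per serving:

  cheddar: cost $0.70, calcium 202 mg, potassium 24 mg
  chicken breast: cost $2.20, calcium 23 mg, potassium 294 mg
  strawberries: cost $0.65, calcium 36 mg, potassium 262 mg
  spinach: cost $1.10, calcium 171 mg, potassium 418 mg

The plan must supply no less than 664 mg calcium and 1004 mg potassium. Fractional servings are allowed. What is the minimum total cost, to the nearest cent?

Minimising a linear cost over {calcium ≥ 664, potassium ≥ 1004, servings ≥ 0} — the optimum is at a vertex, using one or two foods.
cheddar only: max(664/202, 1004/24) = 41.83 servings → $29.28.
chicken breast only: max(664/23, 1004/294) = 28.87 servings → $63.51.
strawberries only: max(664/36, 1004/262) = 18.44 servings → $11.99.
spinach only: max(664/171, 1004/418) = 3.883 servings → $4.27.
cheddar + chicken breast with both tight: 2.925 servings and 3.176 servings → $9.04.
cheddar + strawberries with both tight: 2.647 servings and 3.59 servings → $4.19.
cheddar + spinach with both tight: 1.318 servings and 2.326 servings → $3.48.
chicken breast + strawberries with both targets exact would need a negative amount; discard.
chicken breast + spinach with both targets exact would need a negative amount; discard.
strawberries + spinach: the both-tight solution has a negative serving — not a feasible corner.
Cheapest feasible corner: $3.48.

$3.48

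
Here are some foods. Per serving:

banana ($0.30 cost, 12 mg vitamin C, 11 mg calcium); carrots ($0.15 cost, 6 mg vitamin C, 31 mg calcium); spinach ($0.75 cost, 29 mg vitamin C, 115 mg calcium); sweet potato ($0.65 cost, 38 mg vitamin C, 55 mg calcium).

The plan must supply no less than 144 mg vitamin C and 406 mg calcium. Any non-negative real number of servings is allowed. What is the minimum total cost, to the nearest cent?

$2.88

banana only: max(144/12, 406/11) = 36.91 servings → $11.07.
carrots only: max(144/6, 406/31) = 24 servings → $3.60.
spinach only: max(144/29, 406/115) = 4.966 servings → $3.72.
sweet potato only: max(144/38, 406/55) = 7.382 servings → $4.80.
banana + carrots with both tight: 6.627 servings and 10.75 servings → $3.60.
banana + spinach with both tight: 4.511 servings and 3.099 servings → $3.68.
banana + sweet potato with both targets exact would need a negative amount; discard.
carrots + spinach with both targets exact would need a negative amount; discard.
carrots + sweet potato with both tight: 8.854 servings and 2.392 servings → $2.88.
spinach + sweet potato with both tight: 2.706 servings and 1.725 servings → $3.15.
The minimum over all feasible corners is $2.88.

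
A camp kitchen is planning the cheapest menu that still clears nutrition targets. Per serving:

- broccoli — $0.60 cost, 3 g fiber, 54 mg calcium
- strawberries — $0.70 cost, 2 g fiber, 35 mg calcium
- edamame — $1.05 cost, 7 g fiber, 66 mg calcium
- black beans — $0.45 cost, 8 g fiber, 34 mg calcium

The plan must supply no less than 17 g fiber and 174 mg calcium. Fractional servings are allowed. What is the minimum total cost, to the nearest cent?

$2.02

With two linear requirements the optimum uses one or two foods; enumerate the corners.
broccoli only: max(17/3, 174/54) = 5.667 servings → $3.40.
strawberries only: max(17/2, 174/35) = 8.5 servings → $5.95.
edamame only: max(17/7, 174/66) = 2.636 servings → $2.77.
black beans only: max(17/8, 174/34) = 5.118 servings → $2.30.
broccoli + strawberries: intersection lies outside the first quadrant.
broccoli + edamame with both tight: 0.5333 servings and 2.2 servings → $2.63.
broccoli + black beans with both tight: 2.467 servings and 1.2 servings → $2.02.
strawberries + edamame with both tight: 0.8496 servings and 2.186 servings → $2.89.
strawberries + black beans with both tight: 3.84 servings and 1.165 servings → $3.21.
edamame + black beans: intersection lies outside the first quadrant.
The minimum over all feasible corners is $2.02.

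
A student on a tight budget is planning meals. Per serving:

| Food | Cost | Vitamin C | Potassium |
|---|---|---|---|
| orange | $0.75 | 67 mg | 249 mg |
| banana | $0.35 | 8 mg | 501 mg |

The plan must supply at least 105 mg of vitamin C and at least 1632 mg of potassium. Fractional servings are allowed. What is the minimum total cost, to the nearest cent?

$1.86

A basic optimal solution has at most two foods positive. Try each food alone and each pair with both targets met exactly.
orange only: max(105/67, 1632/249) = 6.554 servings → $4.92.
banana only: max(105/8, 1632/501) = 13.12 servings → $4.59.
orange + banana with both tight: 1.253 servings and 2.635 servings → $1.86.
Cheapest feasible corner: $1.86.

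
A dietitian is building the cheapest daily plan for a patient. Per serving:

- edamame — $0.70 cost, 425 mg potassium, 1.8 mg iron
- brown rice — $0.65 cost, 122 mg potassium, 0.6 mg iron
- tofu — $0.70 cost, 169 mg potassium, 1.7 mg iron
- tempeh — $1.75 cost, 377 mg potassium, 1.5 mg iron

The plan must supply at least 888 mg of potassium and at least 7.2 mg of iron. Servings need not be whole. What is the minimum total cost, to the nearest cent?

This is a tiny linear program; its minimum lies at a vertex of the feasible set. List the vertices and price them.
edamame only: max(888/425, 7.2/1.8) = 4 servings → $2.80.
brown rice only: max(888/122, 7.2/0.6) = 12 servings → $7.80.
tofu only: max(888/169, 7.2/1.7) = 5.254 servings → $3.68.
tempeh only: max(888/377, 7.2/1.5) = 4.8 servings → $8.40.
edamame + brown rice: the both-tight solution has a negative serving — not a feasible corner.
edamame + tofu with both tight: 0.7 servings and 3.494 servings → $2.94.
edamame + tempeh with both targets exact would need a negative amount; discard.
brown rice + tofu with both tight: 2.762 servings and 3.26 servings → $4.08.
brown rice + tempeh with both targets exact would need a negative amount; discard.
tofu + tempeh with both tight: 3.568 servings and 0.7558 servings → $3.82.
So the least-cost plan costs $2.80.

$2.80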